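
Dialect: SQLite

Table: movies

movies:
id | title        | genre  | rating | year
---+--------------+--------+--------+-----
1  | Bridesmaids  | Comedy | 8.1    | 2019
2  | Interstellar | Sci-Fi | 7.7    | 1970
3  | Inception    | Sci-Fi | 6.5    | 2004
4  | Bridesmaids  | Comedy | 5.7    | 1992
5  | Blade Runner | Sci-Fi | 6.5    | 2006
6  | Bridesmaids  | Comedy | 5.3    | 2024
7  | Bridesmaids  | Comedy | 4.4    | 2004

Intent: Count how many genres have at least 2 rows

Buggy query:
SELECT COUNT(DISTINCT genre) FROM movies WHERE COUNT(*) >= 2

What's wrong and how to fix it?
Bug: WHERE filters individual rows, not groups, so a group-level COUNT is invalid there

Fix: Use a subquery that GROUPs and filters with HAVING, then count its rows

Corrected query:
SELECT COUNT(*) FROM (SELECT genre FROM movies GROUP BY genre HAVING COUNT(*) >= 2)

Result:
COUNT(*)
--------
2       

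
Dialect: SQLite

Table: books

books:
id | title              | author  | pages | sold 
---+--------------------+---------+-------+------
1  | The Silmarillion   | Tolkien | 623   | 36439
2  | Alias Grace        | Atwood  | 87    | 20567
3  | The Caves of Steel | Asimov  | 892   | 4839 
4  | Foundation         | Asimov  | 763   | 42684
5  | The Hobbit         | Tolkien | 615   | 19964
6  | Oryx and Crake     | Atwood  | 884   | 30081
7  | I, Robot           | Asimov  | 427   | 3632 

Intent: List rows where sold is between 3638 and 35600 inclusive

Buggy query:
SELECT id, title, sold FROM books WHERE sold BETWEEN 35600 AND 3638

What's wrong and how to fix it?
Bug: BETWEEN expects the lower bound first; with 35600 AND 3638 the range is empty

Fix: Write BETWEEN 3638 AND 35600

Corrected query:
SELECT id, title, sold FROM books WHERE sold BETWEEN 3638 AND 35600

Result:
id | title              | sold 
---+--------------------+------
2  | Alias Grace        | 20567
3  | The Caves of Steel | 4839 
5  | The Hobbit         | 19964
6  | Oryx and Crake     | 30081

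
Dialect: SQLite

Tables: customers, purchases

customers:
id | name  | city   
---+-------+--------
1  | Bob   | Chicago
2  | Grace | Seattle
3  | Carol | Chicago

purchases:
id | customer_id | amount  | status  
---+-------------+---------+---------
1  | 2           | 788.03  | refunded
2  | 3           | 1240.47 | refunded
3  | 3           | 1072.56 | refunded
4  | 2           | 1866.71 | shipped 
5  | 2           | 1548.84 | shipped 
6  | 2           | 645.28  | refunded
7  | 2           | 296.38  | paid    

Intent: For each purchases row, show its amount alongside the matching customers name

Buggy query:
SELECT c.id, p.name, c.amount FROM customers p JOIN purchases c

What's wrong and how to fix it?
Bug: JOIN with no ON clause produces a cartesian product; every purchases row pairs with every customers row

Fix: Specify the join condition linking the foreign key to the parent id

Corrected query:
SELECT c.id, p.name, c.amount FROM customers p JOIN purchases c ON c.customer_id = p.id

Result:
id | name  | amount 
---+-------+--------
1  | Grace | 788.03 
2  | Carol | 1240.47
3  | Carol | 1072.56
4  | Grace | 1866.71
5  | Grace | 1548.84
6  | Grace | 645.28 
7  | Grace | 296.38 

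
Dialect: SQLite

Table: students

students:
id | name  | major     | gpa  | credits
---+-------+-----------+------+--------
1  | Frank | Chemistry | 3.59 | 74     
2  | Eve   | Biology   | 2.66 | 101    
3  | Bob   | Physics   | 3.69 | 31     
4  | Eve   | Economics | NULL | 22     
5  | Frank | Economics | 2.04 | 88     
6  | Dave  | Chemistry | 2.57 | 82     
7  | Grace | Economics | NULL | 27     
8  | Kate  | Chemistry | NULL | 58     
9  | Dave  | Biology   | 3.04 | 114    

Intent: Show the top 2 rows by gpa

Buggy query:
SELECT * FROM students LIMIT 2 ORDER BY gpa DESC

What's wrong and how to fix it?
Bug: ORDER BY cannot follow LIMIT; LIMIT is the final clause

Fix: Sort with ORDER BY, then apply LIMIT

Corrected query:
SELECT * FROM students ORDER BY gpa DESC LIMIT 2

Result:
id | name  | major     | gpa  | credits
---+-------+-----------+------+--------
3  | Bob   | Physics   | 3.69 | 31     
1  | Frank | Chemistry | 3.59 | 74     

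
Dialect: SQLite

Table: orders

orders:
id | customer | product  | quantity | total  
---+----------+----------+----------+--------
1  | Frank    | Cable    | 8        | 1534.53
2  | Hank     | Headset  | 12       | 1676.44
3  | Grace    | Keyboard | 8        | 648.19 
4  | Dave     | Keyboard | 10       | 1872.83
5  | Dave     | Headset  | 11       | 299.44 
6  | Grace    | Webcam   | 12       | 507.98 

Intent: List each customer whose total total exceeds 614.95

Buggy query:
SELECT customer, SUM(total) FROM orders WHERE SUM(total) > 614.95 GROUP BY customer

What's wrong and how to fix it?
Bug: SUM(total) is an aggregate, but WHERE filters rows before aggregation

Fix: Move the aggregate condition to a HAVING clause

Corrected query:
SELECT customer, SUM(total) FROM orders GROUP BY customer HAVING SUM(total) > 614.95

Result:
customer | SUM(total)
---------+-----------
Dave     | 2172.27   
Frank    | 1534.53   
Grace    | 1156.17   
Hank     | 1676.44   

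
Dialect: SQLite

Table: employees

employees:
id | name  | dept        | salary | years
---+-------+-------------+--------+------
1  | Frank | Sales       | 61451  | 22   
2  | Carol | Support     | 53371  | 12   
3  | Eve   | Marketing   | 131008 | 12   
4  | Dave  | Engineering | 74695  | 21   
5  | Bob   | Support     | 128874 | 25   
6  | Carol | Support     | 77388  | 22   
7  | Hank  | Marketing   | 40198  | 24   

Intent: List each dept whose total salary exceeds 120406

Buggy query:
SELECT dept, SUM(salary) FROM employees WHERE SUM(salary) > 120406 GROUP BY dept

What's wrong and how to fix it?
Bug: WHERE runs before GROUP BY, so aggregates aren't available there

Fix: Use HAVING (which filters groups after aggregation) instead of WHERE

Corrected query:
SELECT dept, SUM(salary) FROM employees GROUP BY dept HAVING SUM(salary) > 120406

Result:
dept      | SUM(salary)
----------+------------
Marketing | 171206     
Support   | 259633     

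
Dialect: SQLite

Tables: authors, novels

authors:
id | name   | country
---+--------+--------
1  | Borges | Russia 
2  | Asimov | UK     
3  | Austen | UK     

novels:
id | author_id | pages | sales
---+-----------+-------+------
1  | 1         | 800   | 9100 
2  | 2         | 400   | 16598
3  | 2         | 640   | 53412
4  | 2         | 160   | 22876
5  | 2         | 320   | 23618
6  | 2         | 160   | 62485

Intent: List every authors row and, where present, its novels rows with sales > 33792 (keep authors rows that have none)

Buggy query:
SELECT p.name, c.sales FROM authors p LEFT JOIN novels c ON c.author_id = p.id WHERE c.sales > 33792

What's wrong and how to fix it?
Bug: A WHERE condition on the right-hand table after LEFT JOIN drops unmatched parents

Fix: Put 'c.sales > 33792' in the JOIN's ON clause instead of WHERE

Corrected query:
SELECT p.name, c.sales FROM authors p LEFT JOIN novels c ON c.author_id = p.id AND c.sales > 33792

Result:
name   | sales
-------+------
Borges | NULL 
Asimov | 53412
Asimov | 62485
Austen | NULL 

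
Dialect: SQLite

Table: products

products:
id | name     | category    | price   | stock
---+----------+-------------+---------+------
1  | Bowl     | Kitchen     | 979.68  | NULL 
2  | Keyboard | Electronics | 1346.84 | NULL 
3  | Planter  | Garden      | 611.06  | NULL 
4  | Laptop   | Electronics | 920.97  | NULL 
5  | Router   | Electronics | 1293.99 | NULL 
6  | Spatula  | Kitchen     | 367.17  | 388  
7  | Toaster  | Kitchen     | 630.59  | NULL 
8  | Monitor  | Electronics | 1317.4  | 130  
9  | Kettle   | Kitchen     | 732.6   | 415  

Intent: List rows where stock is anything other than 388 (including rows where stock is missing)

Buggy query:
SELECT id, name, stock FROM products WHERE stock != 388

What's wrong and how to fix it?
Bug: Inequality against NULL is unknown, not true; rows with NULL are dropped

Fix: Handle NULL separately with IS NULL alongside the inequality

Corrected query:
SELECT id, name, stock FROM products WHERE stock != 388 OR stock IS NULL

Result:
id | name     | stock
---+----------+------
1  | Bowl     | NULL 
2  | Keyboard | NULL 
3  | Planter  | NULL 
4  | Laptop   | NULL 
5  | Router   | NULL 
7  | Toaster  | NULL 
8  | Monitor  | 130  
9  | Kettle   | 415  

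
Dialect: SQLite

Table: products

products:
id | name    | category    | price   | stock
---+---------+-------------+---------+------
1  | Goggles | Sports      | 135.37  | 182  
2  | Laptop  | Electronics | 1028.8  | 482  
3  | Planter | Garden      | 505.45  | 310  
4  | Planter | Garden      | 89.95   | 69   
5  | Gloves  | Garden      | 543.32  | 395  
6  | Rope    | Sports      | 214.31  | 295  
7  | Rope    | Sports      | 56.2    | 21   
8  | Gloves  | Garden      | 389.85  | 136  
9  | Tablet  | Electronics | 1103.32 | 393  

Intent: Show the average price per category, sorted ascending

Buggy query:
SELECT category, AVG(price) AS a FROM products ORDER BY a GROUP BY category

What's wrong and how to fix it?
Bug: GROUP BY must precede ORDER BY

Fix: Move ORDER BY to the end, after GROUP BY

Corrected query:
SELECT category, AVG(price) AS a FROM products GROUP BY category ORDER BY a

Result:
category    | a         
------------+-----------
Sports      | 135.293333
Garden      | 382.1425  
Electronics | 1066.06   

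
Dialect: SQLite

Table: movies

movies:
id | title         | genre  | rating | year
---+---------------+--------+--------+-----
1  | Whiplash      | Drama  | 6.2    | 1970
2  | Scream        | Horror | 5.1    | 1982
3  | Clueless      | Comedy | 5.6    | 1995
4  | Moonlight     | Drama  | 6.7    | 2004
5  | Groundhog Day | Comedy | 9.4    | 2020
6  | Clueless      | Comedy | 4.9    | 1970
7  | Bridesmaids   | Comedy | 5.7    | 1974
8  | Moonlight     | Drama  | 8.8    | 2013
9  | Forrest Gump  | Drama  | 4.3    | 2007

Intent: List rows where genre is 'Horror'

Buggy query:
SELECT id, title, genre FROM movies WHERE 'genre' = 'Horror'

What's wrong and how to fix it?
Bug: 'genre' in single quotes is a string literal, not the column; the comparison is literal-vs-literal and never true

Fix: Reference the column as genre without single quotes

Corrected query:
SELECT id, title, genre FROM movies WHERE genre = 'Horror'

Result:
id | title  | genre 
---+--------+-------
2  | Scream | Horror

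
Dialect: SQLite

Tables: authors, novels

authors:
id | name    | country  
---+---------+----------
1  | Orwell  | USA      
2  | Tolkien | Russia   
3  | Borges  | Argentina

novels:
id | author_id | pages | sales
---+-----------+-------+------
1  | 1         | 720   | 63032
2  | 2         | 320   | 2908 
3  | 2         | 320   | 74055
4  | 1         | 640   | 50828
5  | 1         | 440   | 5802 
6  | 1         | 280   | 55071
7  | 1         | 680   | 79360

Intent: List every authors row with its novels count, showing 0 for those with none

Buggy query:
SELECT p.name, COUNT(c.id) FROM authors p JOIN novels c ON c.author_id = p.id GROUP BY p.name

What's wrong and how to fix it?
Bug: An inner join excludes parents with zero children

Fix: Switch to LEFT JOIN to retain unmatched parent rows

Corrected query:
SELECT p.name, COUNT(c.id) FROM authors p LEFT JOIN novels c ON c.author_id = p.id GROUP BY p.name

Result:
name    | COUNT(c.id)
--------+------------
Borges  | 0          
Orwell  | 5          
Tolkien | 2          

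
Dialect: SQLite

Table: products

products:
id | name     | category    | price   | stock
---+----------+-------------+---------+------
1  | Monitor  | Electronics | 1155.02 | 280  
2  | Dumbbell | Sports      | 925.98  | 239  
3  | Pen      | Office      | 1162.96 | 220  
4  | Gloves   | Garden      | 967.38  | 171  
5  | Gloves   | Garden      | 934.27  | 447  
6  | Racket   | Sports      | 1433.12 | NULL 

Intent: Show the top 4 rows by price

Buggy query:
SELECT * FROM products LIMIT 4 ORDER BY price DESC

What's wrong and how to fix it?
Bug: LIMIT must come after ORDER BY

Fix: Sort with ORDER BY, then apply LIMIT

Corrected query:
SELECT * FROM products ORDER BY price DESC LIMIT 4

Result:
id | name    | category    | price   | stock
---+---------+-------------+---------+------
6  | Racket  | Sports      | 1433.12 | NULL 
3  | Pen     | Office      | 1162.96 | 220  
1  | Monitor | Electronics | 1155.02 | 280  
4  | Gloves  | Garden      | 967.38  | 171  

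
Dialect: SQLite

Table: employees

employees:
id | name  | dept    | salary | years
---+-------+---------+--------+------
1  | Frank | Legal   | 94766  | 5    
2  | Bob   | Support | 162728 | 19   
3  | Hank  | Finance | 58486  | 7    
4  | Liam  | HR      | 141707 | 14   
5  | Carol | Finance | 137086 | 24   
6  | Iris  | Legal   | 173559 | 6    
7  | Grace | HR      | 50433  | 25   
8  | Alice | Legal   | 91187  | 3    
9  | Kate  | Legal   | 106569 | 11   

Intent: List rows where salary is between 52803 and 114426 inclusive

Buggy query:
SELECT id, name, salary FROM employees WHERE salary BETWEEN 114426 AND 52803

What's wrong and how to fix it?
Bug: The bounds are reversed; BETWEEN a AND b requires a <= b to match anything

Fix: Write BETWEEN 52803 AND 114426

Corrected query:
SELECT id, name, salary FROM employees WHERE salary BETWEEN 52803 AND 114426

Result:
id | name  | salary
---+-------+-------
1  | Frank | 94766 
3  | Hank  | 58486 
8  | Alice | 91187 
9  | Kate  | 106569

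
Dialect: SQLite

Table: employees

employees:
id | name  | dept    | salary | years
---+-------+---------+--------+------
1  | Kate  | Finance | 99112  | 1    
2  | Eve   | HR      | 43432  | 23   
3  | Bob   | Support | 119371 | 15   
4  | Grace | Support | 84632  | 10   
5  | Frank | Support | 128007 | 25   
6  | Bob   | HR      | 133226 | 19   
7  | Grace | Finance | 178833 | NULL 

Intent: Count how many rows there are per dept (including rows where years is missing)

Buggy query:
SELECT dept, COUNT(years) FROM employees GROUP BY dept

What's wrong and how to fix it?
Bug: COUNT(column) counts non-NULL values only; rows with NULL years aren't counted

Fix: Replace COUNT(years) with COUNT(*)

Corrected query:
SELECT dept, COUNT(*) FROM employees GROUP BY dept

Result:
dept    | COUNT(*)
--------+---------
Finance | 2       
HR      | 2       
Support | 3       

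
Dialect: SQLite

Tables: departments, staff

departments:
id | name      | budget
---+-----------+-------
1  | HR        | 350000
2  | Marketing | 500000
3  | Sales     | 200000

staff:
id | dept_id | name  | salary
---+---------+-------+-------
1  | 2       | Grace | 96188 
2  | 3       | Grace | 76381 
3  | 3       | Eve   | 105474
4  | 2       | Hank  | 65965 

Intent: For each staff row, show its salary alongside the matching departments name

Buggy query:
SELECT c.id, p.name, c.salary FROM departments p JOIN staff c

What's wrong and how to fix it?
Bug: JOIN with no ON clause produces a cartesian product; every staff row pairs with every departments row

Fix: Add ON c.dept_id = p.id to the JOIN

Corrected query:
SELECT c.id, p.name, c.salary FROM departments p JOIN staff c ON c.dept_id = p.id

Result:
id | name      | salary
---+-----------+-------
1  | Marketing | 96188 
2  | Sales     | 76381 
3  | Sales     | 105474
4  | Marketing | 65965 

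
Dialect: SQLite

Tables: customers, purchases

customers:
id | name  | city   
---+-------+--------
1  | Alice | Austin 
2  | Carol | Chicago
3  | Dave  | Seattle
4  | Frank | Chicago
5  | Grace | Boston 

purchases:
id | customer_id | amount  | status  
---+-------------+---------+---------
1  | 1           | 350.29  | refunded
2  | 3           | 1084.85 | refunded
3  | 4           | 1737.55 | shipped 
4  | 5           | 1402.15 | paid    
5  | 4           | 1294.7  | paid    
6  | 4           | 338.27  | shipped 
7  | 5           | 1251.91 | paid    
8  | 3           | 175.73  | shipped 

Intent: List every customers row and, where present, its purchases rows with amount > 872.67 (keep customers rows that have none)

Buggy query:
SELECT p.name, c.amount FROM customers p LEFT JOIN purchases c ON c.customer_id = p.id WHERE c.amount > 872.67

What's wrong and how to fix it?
Bug: Filtering c.amount in WHERE discards the NULL rows produced by LEFT JOIN, turning it into an inner join

Fix: Put 'c.amount > 872.67' in the JOIN's ON clause instead of WHERE

Corrected query:
SELECT p.name, c.amount FROM customers p LEFT JOIN purchases c ON c.customer_id = p.id AND c.amount > 872.67

Result:
name  | amount 
------+--------
Alice | NULL   
Carol | NULL   
Dave  | 1084.85
Frank | 1294.7 
Frank | 1737.55
Grace | 1251.91
Grace | 1402.15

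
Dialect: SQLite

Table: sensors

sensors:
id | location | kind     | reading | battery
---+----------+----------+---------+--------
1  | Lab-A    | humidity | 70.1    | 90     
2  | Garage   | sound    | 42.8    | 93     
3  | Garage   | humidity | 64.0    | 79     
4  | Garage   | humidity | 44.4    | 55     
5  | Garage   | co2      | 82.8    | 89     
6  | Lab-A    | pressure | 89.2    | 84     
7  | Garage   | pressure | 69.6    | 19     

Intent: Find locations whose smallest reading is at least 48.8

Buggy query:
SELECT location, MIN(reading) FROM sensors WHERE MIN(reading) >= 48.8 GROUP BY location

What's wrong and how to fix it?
Bug: Aggregates like MIN are computed per group after WHERE runs

Fix: Replace WHERE with HAVING after the GROUP BY

Corrected query:
SELECT location, MIN(reading) FROM sensors GROUP BY location HAVING MIN(reading) >= 48.8

Result:
location | MIN(reading)
---------+-------------
Lab-A    | 70.1        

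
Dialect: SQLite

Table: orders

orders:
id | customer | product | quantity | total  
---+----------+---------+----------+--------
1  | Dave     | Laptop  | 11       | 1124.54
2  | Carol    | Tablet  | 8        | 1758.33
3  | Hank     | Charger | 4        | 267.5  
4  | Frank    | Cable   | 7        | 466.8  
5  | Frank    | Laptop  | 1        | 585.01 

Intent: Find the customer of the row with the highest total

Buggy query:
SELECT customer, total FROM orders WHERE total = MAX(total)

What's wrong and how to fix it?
Bug: WHERE is evaluated per row; an aggregate over the whole table isn't defined there

Fix: Wrap MAX in a scalar subquery so WHERE compares against a single value

Corrected query:
SELECT customer, total FROM orders WHERE total = (SELECT MAX(total) FROM orders)

Result:
customer | total  
---------+--------
Carol    | 1758.33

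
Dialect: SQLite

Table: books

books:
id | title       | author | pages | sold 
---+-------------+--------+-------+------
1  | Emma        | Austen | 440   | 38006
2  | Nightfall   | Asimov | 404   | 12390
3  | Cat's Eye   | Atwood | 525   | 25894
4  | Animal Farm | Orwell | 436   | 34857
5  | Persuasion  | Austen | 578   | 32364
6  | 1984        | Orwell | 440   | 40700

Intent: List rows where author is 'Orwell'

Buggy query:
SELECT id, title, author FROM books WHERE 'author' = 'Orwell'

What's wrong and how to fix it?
Bug: Single quotes denote string literals in SQL; the column name is being compared as a constant string

Fix: Remove the quotes around the column name (or use double quotes for an identifier)

Corrected query:
SELECT id, title, author FROM books WHERE author = 'Orwell'

Result:
id | title       | author
---+-------------+-------
4  | Animal Farm | Orwell
6  | 1984        | Orwell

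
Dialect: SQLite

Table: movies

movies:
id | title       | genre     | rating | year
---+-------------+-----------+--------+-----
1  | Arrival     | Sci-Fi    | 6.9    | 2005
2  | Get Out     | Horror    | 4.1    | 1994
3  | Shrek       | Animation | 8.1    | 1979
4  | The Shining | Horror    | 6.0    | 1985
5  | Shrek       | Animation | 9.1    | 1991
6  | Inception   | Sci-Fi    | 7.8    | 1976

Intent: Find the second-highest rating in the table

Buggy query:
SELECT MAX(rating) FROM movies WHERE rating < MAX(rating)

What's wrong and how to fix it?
Bug: MAX(rating) on the right of the comparison is an aggregate-in-WHERE error

Fix: Put the inner MAX in a scalar subquery

Corrected query:
SELECT MAX(rating) FROM movies WHERE rating < (SELECT MAX(rating) FROM movies)

Result:
MAX(rating)
-----------
8.1        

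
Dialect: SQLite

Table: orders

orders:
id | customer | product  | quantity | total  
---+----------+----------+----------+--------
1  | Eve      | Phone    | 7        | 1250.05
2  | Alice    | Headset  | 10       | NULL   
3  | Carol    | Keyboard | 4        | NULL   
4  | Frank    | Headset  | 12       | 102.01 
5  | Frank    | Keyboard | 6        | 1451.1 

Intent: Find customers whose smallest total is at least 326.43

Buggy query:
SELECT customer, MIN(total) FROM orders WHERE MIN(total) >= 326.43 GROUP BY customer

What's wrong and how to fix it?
Bug: Aggregates like MIN are computed per group after WHERE runs

Fix: Replace WHERE with HAVING after the GROUP BY

Corrected query:
SELECT customer, MIN(total) FROM orders GROUP BY customer HAVING MIN(total) >= 326.43

Result:
customer | MIN(total)
---------+-----------
Eve      | 1250.05   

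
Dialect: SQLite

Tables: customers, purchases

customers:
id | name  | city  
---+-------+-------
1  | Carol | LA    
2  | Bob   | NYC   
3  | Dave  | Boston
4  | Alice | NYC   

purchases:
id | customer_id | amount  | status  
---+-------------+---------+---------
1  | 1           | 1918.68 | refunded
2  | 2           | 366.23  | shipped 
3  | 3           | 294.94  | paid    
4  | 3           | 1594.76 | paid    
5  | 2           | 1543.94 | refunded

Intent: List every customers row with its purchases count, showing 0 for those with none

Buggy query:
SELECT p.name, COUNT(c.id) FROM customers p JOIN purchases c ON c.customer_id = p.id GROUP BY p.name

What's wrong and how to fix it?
Bug: An inner join excludes parents with zero children

Fix: Switch to LEFT JOIN to retain unmatched parent rows

Corrected query:
SELECT p.name, COUNT(c.id) FROM customers p LEFT JOIN purchases c ON c.customer_id = p.id GROUP BY p.name

Result:
name  | COUNT(c.id)
------+------------
Alice | 0          
Bob   | 2          
Carol | 1          
Dave  | 2          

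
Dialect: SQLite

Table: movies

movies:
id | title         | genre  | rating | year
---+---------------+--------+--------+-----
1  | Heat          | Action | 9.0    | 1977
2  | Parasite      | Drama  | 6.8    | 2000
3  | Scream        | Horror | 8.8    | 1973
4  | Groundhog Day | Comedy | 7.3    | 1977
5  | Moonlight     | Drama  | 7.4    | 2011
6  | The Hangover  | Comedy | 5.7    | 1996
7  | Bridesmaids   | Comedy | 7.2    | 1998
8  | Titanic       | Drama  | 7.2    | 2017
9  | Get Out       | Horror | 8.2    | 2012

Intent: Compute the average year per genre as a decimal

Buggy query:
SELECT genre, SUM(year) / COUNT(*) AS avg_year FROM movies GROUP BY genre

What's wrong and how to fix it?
Bug: SUM(year) and COUNT(*) are both integers; the division truncates the fractional part

Fix: Cast one side to REAL so the division keeps the fractional part

Corrected query:
SELECT genre, SUM(year) * 1.0 / COUNT(*) AS avg_year FROM movies GROUP BY genre

Result:
genre  | avg_year   
-------+------------
Action | 1977       
Comedy | 1990.333333
Drama  | 2009.333333
Horror | 1992.5     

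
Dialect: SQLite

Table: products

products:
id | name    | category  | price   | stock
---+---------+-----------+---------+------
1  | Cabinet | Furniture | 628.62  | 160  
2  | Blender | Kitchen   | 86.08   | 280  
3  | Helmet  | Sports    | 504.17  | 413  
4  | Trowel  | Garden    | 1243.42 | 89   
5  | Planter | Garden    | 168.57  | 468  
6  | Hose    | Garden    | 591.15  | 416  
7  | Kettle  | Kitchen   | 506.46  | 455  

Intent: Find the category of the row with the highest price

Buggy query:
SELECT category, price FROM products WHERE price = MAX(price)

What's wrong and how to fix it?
Bug: WHERE is evaluated per row; an aggregate over the whole table isn't defined there

Fix: Wrap MAX in a scalar subquery so WHERE compares against a single value

Corrected query:
SELECT category, price FROM products WHERE price = (SELECT MAX(price) FROM products)

Result:
category | price  
---------+--------
Garden   | 1243.42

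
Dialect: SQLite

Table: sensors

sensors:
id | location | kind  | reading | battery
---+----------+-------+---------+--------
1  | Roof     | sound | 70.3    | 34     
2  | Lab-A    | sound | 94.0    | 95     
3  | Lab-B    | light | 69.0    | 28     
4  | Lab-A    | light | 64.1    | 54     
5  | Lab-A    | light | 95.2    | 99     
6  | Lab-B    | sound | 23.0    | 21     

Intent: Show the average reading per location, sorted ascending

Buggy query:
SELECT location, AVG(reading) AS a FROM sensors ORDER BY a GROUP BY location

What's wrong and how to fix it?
Bug: GROUP BY must precede ORDER BY

Fix: Reorder: SELECT … FROM … GROUP BY … ORDER BY …

Corrected query:
SELECT location, AVG(reading) AS a FROM sensors GROUP BY location ORDER BY a

Result:
location | a        
---------+----------
Lab-B    | 46       
Roof     | 70.3     
Lab-A    | 84.433333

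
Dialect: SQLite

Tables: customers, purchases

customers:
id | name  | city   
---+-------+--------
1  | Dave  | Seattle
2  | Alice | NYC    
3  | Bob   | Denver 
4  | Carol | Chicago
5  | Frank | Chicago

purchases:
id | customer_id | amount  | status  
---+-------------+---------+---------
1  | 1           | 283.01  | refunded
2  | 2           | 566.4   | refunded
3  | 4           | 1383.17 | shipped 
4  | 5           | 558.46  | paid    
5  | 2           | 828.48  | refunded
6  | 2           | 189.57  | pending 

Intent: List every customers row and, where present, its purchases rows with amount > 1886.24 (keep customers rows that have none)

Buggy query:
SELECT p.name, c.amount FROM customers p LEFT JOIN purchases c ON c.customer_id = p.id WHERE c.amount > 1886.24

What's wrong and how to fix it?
Bug: A WHERE condition on the right-hand table after LEFT JOIN drops unmatched parents

Fix: Move the right-table condition into the ON clause so unmatched parents are kept

Corrected query:
SELECT p.name, c.amount FROM customers p LEFT JOIN purchases c ON c.customer_id = p.id AND c.amount > 1886.24

Result:
name  | amount
------+-------
Dave  | NULL  
Alice | NULL  
Bob   | NULL  
Carol | NULL  
Frank | NULL  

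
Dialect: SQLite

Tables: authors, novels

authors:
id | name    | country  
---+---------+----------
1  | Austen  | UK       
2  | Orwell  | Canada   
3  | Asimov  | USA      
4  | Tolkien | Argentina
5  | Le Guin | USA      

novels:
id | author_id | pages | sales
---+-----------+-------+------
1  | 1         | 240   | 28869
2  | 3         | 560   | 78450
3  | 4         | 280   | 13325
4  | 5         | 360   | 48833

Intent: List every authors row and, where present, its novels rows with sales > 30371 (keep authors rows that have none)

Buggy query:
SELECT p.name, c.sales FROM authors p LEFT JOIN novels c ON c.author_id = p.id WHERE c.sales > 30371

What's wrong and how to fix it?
Bug: Filtering c.sales in WHERE discards the NULL rows produced by LEFT JOIN, turning it into an inner join

Fix: Put 'c.sales > 30371' in the JOIN's ON clause instead of WHERE

Corrected query:
SELECT p.name, c.sales FROM authors p LEFT JOIN novels c ON c.author_id = p.id AND c.sales > 30371

Result:
name    | sales
--------+------
Austen  | NULL 
Orwell  | NULL 
Asimov  | 78450
Tolkien | NULL 
Le Guin | 48833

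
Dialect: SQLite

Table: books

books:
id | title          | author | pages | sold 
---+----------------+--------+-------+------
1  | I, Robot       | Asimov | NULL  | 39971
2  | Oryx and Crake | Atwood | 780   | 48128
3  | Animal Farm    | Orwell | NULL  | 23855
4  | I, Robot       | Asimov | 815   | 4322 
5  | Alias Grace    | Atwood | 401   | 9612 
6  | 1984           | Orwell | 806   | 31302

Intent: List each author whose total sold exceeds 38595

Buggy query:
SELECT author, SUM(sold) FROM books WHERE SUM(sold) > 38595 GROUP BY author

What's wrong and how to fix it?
Bug: Aggregate functions cannot appear in a WHERE clause

Fix: Use HAVING (which filters groups after aggregation) instead of WHERE

Corrected query:
SELECT author, SUM(sold) FROM books GROUP BY author HAVING SUM(sold) > 38595

Result:
author | SUM(sold)
-------+----------
Asimov | 44293    
Atwood | 57740    
Orwell | 55157    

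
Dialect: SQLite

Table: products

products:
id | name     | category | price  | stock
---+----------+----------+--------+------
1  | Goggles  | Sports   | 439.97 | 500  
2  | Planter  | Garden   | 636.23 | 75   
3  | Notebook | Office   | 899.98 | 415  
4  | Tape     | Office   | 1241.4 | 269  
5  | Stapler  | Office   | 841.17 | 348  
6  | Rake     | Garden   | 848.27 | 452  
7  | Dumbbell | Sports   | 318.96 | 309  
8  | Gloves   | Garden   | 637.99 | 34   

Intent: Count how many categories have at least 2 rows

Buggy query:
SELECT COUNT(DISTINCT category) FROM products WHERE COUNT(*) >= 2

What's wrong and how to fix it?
Bug: WHERE filters individual rows, not groups, so a group-level COUNT is invalid there

Fix: Use a subquery that GROUPs and filters with HAVING, then count its rows

Corrected query:
SELECT COUNT(*) FROM (SELECT category FROM products GROUP BY category HAVING COUNT(*) >= 2)

Result:
COUNT(*)
--------
3       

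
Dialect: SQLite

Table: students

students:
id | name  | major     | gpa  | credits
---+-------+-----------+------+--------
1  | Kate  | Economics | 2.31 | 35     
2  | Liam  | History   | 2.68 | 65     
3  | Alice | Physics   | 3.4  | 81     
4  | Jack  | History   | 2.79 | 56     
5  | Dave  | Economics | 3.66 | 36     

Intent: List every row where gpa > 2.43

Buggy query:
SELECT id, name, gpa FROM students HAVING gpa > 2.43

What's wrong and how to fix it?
Bug: HAVING filters the output of aggregation, but this query has no GROUP BY and no aggregate functions, so SQLite rejects it (HAVING clause on a non-aggregate query); the condition here is per row

Fix: Replace HAVING with WHERE since the condition applies to individual rows

Corrected query:
SELECT id, name, gpa FROM students WHERE gpa > 2.43

Result:
id | name  | gpa 
---+-------+-----
2  | Liam  | 2.68
3  | Alice | 3.4 
4  | Jack  | 2.79
5  | Dave  | 3.66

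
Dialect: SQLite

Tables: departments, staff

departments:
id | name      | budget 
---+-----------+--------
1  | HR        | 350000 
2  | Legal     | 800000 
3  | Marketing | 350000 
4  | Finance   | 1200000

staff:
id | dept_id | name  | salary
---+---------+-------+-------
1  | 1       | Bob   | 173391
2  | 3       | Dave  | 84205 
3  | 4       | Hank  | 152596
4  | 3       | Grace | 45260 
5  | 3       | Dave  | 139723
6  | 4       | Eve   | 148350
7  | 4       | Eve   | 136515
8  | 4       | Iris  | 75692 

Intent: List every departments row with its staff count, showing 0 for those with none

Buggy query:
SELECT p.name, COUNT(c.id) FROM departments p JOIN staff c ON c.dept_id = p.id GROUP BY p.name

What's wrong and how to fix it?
Bug: INNER JOIN drops departments rows that have no matching staff rows

Fix: Switch to LEFT JOIN to retain unmatched parent rows

Corrected query:
SELECT p.name, COUNT(c.id) FROM departments p LEFT JOIN staff c ON c.dept_id = p.id GROUP BY p.name

Result:
name      | COUNT(c.id)
----------+------------
Finance   | 4          
HR        | 1          
Legal     | 0          
Marketing | 3          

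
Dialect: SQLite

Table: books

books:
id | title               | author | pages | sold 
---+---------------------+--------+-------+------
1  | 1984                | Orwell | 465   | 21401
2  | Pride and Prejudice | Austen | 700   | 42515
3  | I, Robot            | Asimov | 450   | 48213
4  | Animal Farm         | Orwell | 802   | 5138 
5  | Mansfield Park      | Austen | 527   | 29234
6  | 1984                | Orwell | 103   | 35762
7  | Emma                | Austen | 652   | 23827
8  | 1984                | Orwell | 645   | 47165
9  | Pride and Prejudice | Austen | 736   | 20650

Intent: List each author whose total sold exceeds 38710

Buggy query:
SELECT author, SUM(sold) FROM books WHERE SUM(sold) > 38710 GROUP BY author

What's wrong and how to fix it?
Bug: SUM(sold) is an aggregate, but WHERE filters rows before aggregation

Fix: Move the aggregate condition to a HAVING clause

Corrected query:
SELECT author, SUM(sold) FROM books GROUP BY author HAVING SUM(sold) > 38710

Result:
author | SUM(sold)
-------+----------
Asimov | 48213    
Austen | 116226   
Orwell | 109466   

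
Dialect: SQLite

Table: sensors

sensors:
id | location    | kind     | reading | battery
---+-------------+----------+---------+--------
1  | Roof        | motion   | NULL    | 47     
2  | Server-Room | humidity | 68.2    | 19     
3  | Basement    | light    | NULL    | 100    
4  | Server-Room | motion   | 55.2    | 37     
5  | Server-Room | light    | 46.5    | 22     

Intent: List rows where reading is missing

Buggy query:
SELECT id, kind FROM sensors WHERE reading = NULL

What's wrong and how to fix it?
Bug: '= NULL' is always unknown in SQL three-valued logic, so no rows match

Fix: Replace '= NULL' with 'IS NULL'

Corrected query:
SELECT id, kind FROM sensors WHERE reading IS NULL

Result:
id | kind  
---+-------
1  | motion
3  | light 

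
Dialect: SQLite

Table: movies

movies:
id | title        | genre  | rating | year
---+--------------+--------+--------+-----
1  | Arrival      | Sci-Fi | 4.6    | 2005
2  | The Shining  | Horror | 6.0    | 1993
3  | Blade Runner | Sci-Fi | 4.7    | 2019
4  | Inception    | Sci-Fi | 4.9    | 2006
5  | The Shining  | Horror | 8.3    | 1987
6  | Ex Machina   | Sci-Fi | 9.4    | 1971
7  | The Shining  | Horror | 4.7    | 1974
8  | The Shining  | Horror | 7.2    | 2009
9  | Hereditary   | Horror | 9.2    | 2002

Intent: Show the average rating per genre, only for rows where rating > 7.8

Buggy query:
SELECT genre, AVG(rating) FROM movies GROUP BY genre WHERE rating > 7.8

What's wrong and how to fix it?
Bug: WHERE cannot follow GROUP BY

Fix: Place WHERE between FROM and GROUP BY

Corrected query:
SELECT genre, AVG(rating) FROM movies WHERE rating > 7.8 GROUP BY genre

Result:
genre  | AVG(rating)
-------+------------
Horror | 8.75       
Sci-Fi | 9.4        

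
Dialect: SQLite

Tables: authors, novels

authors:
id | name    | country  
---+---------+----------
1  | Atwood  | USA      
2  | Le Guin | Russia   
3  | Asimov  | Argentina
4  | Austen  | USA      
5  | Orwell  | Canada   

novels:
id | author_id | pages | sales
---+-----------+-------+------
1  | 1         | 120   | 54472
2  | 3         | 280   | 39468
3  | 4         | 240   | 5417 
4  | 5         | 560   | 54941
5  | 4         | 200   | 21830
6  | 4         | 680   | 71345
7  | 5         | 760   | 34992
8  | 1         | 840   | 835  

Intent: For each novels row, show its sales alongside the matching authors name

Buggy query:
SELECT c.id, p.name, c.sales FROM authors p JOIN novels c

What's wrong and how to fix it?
Bug: Missing join condition: each novels row is matched to all authors rows instead of just its own

Fix: Specify the join condition linking the foreign key to the parent id

Corrected query:
SELECT c.id, p.name, c.sales FROM authors p JOIN novels c ON c.author_id = p.id

Result:
id | name   | sales
---+--------+------
1  | Atwood | 54472
2  | Asimov | 39468
3  | Austen | 5417 
4  | Orwell | 54941
5  | Austen | 21830
6  | Austen | 71345
7  | Orwell | 34992
8  | Atwood | 835  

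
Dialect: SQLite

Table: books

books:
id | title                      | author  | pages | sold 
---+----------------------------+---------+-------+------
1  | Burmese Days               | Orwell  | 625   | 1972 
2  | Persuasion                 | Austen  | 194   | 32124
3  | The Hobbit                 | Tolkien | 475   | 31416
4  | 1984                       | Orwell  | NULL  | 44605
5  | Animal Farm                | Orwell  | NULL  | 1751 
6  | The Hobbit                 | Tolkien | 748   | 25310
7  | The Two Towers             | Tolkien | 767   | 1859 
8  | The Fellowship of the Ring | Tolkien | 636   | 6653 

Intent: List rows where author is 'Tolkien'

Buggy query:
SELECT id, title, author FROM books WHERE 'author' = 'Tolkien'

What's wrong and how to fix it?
Bug: Single quotes denote string literals in SQL; the column name is being compared as a constant string

Fix: Reference the column as author without single quotes

Corrected query:
SELECT id, title, author FROM books WHERE author = 'Tolkien'

Result:
id | title                      | author 
---+----------------------------+--------
3  | The Hobbit                 | Tolkien
6  | The Hobbit                 | Tolkien
7  | The Two Towers             | Tolkien
8  | The Fellowship of the Ring | Tolkien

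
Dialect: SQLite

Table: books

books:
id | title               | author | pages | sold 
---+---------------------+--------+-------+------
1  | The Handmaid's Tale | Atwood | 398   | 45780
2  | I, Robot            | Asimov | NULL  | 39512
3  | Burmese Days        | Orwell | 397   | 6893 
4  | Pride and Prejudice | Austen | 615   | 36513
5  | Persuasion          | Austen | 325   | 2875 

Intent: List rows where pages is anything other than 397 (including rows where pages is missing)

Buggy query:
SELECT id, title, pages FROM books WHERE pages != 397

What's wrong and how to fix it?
Bug: 'pages != 397' is unknown when pages is NULL, so NULL rows are silently excluded

Fix: Add an explicit OR pages IS NULL to include the missing-value rows

Corrected query:
SELECT id, title, pages FROM books WHERE pages != 397 OR pages IS NULL

Result:
id | title               | pages
---+---------------------+------
1  | The Handmaid's Tale | 398  
2  | I, Robot            | NULL 
4  | Pride and Prejudice | 615  
5  | Persuasion          | 325  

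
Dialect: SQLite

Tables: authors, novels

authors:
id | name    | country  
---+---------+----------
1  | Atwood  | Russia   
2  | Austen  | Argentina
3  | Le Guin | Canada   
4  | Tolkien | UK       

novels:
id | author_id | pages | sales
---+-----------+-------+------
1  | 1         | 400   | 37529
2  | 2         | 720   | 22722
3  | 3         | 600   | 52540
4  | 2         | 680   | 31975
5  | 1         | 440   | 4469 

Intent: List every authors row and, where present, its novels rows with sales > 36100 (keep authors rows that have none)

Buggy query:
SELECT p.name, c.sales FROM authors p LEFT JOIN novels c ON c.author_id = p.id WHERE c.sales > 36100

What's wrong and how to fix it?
Bug: Filtering c.sales in WHERE discards the NULL rows produced by LEFT JOIN, turning it into an inner join

Fix: Move the right-table condition into the ON clause so unmatched parents are kept

Corrected query:
SELECT p.name, c.sales FROM authors p LEFT JOIN novels c ON c.author_id = p.id AND c.sales > 36100

Result:
name    | sales
--------+------
Atwood  | 37529
Austen  | NULL 
Le Guin | 52540
Tolkien | NULL 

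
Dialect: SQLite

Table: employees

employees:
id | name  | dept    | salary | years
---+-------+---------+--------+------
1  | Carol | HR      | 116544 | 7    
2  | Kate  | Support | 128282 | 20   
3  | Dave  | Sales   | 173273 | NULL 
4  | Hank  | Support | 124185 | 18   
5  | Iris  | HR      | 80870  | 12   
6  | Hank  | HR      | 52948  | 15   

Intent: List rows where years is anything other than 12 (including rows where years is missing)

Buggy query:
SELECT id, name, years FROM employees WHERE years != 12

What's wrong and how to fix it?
Bug: Inequality against NULL is unknown, not true; rows with NULL are dropped

Fix: Add an explicit OR years IS NULL to include the missing-value rows

Corrected query:
SELECT id, name, years FROM employees WHERE years != 12 OR years IS NULL

Result:
id | name  | years
---+-------+------
1  | Carol | 7    
2  | Kate  | 20   
3  | Dave  | NULL 
4  | Hank  | 18   
6  | Hank  | 15   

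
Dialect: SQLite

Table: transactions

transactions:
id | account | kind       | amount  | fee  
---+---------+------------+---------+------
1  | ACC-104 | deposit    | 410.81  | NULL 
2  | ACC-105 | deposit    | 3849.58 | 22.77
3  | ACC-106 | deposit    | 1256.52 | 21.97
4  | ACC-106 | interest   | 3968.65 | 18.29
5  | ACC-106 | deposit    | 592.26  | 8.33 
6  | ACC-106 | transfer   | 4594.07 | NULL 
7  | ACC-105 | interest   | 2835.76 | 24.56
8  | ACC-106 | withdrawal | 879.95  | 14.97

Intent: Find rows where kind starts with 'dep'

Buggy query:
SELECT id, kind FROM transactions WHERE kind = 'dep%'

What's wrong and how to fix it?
Bug: '=' compares the literal string including the % character; pattern matching needs LIKE

Fix: Use LIKE for wildcard pattern matching

Corrected query:
SELECT id, kind FROM transactions WHERE kind LIKE 'dep%'

Result:
id | kind   
---+--------
1  | deposit
2  | deposit
3  | deposit
5  | deposit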